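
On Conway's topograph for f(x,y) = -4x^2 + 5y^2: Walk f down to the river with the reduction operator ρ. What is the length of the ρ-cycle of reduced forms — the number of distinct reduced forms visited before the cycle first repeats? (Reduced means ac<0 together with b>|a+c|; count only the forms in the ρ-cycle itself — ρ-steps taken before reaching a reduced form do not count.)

D = 80, ⌊√D⌋ = 8
descent: ρ → (5,0,-4)
descent: ρ → (-4,8,1)  [lands on river]
river: ρ → (1,8,-4)
ρ-cycle length = 2 (tail of 2 descent steps not counted)

2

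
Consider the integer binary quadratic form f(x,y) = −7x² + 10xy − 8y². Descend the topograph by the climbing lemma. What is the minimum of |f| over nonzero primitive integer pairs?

translate: b→4 (≡-10 mod 14), so (7,-10,8)→(7,4,5)
flip: (7,4,5)→(5,-4,7)
reduced (well bottom): (5,-4,7) with a≤c, −a<b≤a
well minimum |f| = |-5| = 5 (negative-definite)

5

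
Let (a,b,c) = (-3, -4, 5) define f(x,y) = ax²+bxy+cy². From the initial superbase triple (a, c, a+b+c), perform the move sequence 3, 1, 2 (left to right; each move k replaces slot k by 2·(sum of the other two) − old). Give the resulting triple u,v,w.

start (-3,5,-2) = (f(1,0),f(0,1),f(1,1))
replace slot 3: 2·((-3)+5) − (-2) = 6 → (-3,5,6)
replace slot 1: 2·(5+6) − (-3) = 25 → (25,5,6)
replace slot 2: 2·(25+6) − 5 = 57 → (25,57,6)

25,57,6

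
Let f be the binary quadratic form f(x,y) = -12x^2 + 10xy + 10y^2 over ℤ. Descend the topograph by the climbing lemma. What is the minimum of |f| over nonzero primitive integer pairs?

river: ρ → (10,10,-12)
river: ρ → (-12,14,8)
river: ρ → (8,18,-8)
river: ρ → (-8,14,12)
river: ρ → (12,10,-10)
river: ρ → (-10,10,12)
river: ρ → (12,14,-8)
river: ρ → (-8,18,8)
river: ρ → (8,14,-12)
river: ρ → (-12,10,10)
closes: descent 0, river 10
min |a| on river = 8

8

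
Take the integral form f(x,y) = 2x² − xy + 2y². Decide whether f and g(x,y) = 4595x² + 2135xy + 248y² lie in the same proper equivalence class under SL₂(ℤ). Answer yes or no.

D₁ = -15, D₂ = -15
f: flip: (2,-1,2)→(2,1,2)
f: reduced (well bottom): (2,1,2) with a≤c, −a<b≤a
g: flip: (4595,2135,248)→(248,-2135,4595)
g: translate: b→-151 (≡-2135 mod 496), so (248,-2135,4595)→(248,-151,23)
g: flip: (248,-151,23)→(23,151,248)
g: translate: b→13 (≡151 mod 46), so (23,151,248)→(23,13,2)
g: flip: (23,13,2)→(2,-13,23)
g: translate: b→-1 (≡-13 mod 4), so (2,-13,23)→(2,-1,2)
g: flip: (2,-1,2)→(2,1,2)
g: reduced (well bottom): (2,1,2) with a≤c, −a<b≤a
reduced forms (2, 1, 2) vs (2, 1, 2) ⇒ equivalent

yes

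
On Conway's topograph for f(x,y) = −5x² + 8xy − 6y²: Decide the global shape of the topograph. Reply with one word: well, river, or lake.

D = b²−4ac = 8² − 4·(-5)·(-6) = -56
D < 0 ⇒ definite ⇒ every region one sign ⇒ single well

well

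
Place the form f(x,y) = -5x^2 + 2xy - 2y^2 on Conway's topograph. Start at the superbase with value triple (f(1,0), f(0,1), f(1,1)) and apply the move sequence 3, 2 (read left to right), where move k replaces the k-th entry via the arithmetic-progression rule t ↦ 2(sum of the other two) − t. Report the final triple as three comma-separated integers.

start (-5,-2,-5) = (f(1,0),f(0,1),f(1,1))
replace slot 3: 2·((-5)+(-2)) − (-5) = -9 → (-5,-2,-9)
replace slot 2: 2·((-5)+(-9)) − (-2) = -26 → (-5,-26,-9)

-5,-26,-9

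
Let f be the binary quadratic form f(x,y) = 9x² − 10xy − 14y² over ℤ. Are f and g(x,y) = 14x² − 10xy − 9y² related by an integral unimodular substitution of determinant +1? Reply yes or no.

D₁ = 604, D₂ = 604
river cycle of f (length 20): (-14, 10, 9), (9, 8, -15), (-15, 22, 2), (2, 22, -15), (-15, 8, 9), (9, 10, -14), (-14, 18, 5), (5, 22, -6), (-6, 14, 17), (17, 20, -3), … (10 more)
river cycle of g (length 20): (-9, 10, 14), (14, 18, -5), (-5, 22, 6), (6, 14, -17), (-17, 20, 3), (3, 22, -10), (-10, 18, 7), (7, 24, -1), (-1, 24, 7), (7, 18, -10), … (10 more)
cycles differ ⇒ inequivalent

no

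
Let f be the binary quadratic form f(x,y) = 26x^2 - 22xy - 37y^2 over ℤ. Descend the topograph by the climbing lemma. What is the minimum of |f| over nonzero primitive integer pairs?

descent: ρ → (-37,22,26)  [lands on river]
river: ρ → (26,30,-33)
river: ρ → (-33,36,23)
river: ρ → (23,56,-13)
river: ρ → (-13,48,39)
river: ρ → (39,30,-22)
river: ρ → (-22,58,11)
river: ρ → (11,52,-37)
closes: descent 1, river 8
min |a| on river = 11

11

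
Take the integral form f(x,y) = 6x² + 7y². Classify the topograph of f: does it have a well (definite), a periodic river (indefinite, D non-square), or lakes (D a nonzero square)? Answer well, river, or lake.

D = b²−4ac = 0² − 4·6·7 = -168
D < 0 ⇒ definite ⇒ every region one sign ⇒ single well

well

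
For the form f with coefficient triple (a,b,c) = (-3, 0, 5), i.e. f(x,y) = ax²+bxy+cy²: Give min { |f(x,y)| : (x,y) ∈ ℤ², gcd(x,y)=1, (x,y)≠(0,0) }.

descent: ρ → (5,0,-3)
descent: ρ → (-3,6,2)  [lands on river]
river: ρ → (2,6,-3)
closes: descent 2, river 2
min |a| on river = 2

2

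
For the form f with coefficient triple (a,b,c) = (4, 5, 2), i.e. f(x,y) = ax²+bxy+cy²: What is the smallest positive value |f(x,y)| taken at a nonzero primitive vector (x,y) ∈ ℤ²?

translate: b→-3 (≡5 mod 8), so (4,5,2)→(4,-3,1)
flip: (4,-3,1)→(1,3,4)
translate: b→1 (≡3 mod 2), so (1,3,4)→(1,1,2)
reduced (well bottom): (1,1,2) with a≤c, −a<b≤a
well minimum = a = 1

1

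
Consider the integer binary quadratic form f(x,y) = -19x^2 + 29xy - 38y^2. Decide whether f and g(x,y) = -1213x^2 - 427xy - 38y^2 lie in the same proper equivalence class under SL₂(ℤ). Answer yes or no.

D₁ = -2047, D₂ = -2047
f is negative-definite; reduce −f:
−f: translate: b→9 (≡-29 mod 38), so (19,-29,38)→(19,9,28)
−f: reduced (well bottom): (19,9,28) with a≤c, −a<b≤a
flip sign back: reduced form of f is (-19,-9,-28)
g is negative-definite; reduce −g:
−g: flip: (1213,427,38)→(38,-427,1213)
−g: translate: b→29 (≡-427 mod 76), so (38,-427,1213)→(38,29,19)
−g: flip: (38,29,19)→(19,-29,38)
−g: translate: b→9 (≡-29 mod 38), so (19,-29,38)→(19,9,28)
−g: reduced (well bottom): (19,9,28) with a≤c, −a<b≤a
flip sign back: reduced form of g is (-19,-9,-28)
reduced forms (-19, -9, -28) vs (-19, -9, -28) ⇒ equivalent

yes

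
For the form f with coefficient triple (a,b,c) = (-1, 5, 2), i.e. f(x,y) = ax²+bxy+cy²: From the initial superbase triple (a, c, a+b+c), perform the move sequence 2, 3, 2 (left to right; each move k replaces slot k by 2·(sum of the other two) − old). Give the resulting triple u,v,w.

start (-1,2,6) = (f(1,0),f(0,1),f(1,1))
replace slot 2: 2·((-1)+6) − 2 = 8 → (-1,8,6)
replace slot 3: 2·((-1)+8) − 6 = 8 → (-1,8,8)
replace slot 2: 2·((-1)+8) − 8 = 6 → (-1,6,8)

-1,6,8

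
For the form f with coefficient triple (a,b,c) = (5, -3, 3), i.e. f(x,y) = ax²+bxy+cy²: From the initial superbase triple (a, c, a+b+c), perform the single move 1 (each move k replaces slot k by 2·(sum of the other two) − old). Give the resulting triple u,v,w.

start (5,3,5) = (f(1,0),f(0,1),f(1,1))
replace slot 1: 2·(3+5) − 5 = 11 → (11,3,5)

11,3,5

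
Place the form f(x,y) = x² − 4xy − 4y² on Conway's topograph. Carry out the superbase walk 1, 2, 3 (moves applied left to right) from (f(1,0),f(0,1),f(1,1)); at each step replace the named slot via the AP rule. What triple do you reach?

start (1,-4,-7) = (f(1,0),f(0,1),f(1,1))
replace slot 1: 2·((-4)+(-7)) − 1 = -23 → (-23,-4,-7)
replace slot 2: 2·((-23)+(-7)) − (-4) = -56 → (-23,-56,-7)
replace slot 3: 2·((-23)+(-56)) − (-7) = -151 → (-23,-56,-151)

-23,-56,-151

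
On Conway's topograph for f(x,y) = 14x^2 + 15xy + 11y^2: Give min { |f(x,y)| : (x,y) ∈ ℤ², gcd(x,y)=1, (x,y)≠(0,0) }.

translate: b→-13 (≡15 mod 28), so (14,15,11)→(14,-13,10)
flip: (14,-13,10)→(10,13,14)
translate: b→-7 (≡13 mod 20), so (10,13,14)→(10,-7,11)
reduced (well bottom): (10,-7,11) with a≤c, −a<b≤a
well minimum = a = 10

10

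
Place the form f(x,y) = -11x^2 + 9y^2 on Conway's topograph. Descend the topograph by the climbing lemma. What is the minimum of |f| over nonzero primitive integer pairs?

descent: ρ → (9,18,-2)  [lands on river]
river: ρ → (-2,18,9)
closes: descent 1, river 2
min |a| on river = 2

2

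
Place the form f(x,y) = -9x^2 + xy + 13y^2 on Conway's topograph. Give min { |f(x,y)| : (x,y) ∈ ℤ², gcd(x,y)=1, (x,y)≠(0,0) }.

descent: ρ → (13,-1,-9)
descent: ρ → (-9,19,3)  [lands on river]
river: ρ → (3,17,-15)
river: ρ → (-15,13,5)
river: ρ → (5,17,-9)
closes: descent 2, river 4
min |a| on river = 3

3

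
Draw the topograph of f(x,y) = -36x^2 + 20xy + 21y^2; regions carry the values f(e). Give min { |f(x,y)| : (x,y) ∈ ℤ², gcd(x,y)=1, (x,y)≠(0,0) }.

river: ρ → (21,22,-35)
river: ρ → (-35,48,8)
river: ρ → (8,48,-35)
river: ρ → (-35,22,21)
river: ρ → (21,20,-36)
river: ρ → (-36,52,5)
river: ρ → (5,58,-3)
river: ρ → (-3,56,24)
river: ρ → (24,40,-19)
river: ρ → (-19,36,28)
river: ρ → (28,20,-27)
river: ρ → (-27,34,21)
river: ρ → (21,50,-11)
river: ρ → (-11,38,45)
river: ρ → (45,52,-4)
river: ρ → (-4,52,45)
river: ρ → (45,38,-11)
river: ρ → (-11,50,21)
river: ρ → (21,34,-27)
river: ρ → (-27,20,28)
river: ρ → (28,36,-19)
river: ρ → (-19,40,24)
river: ρ → (24,56,-3)
river: ρ → (-3,58,5)
river: ρ → (5,52,-36)
river: ρ → (-36,20,21)
closes: descent 0, river 26
min |a| on river = 3

3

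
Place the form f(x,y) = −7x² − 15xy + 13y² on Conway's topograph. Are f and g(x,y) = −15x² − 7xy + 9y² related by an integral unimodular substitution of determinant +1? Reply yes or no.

D₁ = 589, D₂ = 589
river cycle of f (length 16): (13, 15, -7), (-7, 13, 15), (15, 17, -5), (-5, 23, 3), (3, 19, -19), (-19, 19, 3), (3, 23, -5), (-5, 17, 15), (15, 13, -7), (-7, 15, 13), … (6 more)
river cycle of g (length 16): (9, 7, -15), (-15, 23, 1), (1, 23, -15), (-15, 7, 9), (9, 11, -13), (-13, 15, 7), (7, 13, -15), (-15, 17, 5), (5, 23, -3), (-3, 19, 19), … (6 more)
cycles differ ⇒ inequivalent

no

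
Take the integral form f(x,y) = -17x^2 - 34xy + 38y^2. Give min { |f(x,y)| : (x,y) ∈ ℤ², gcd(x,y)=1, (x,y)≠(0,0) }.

descent: ρ → (38,34,-17)  [lands on river]
river: ρ → (-17,34,38)
river: ρ → (38,42,-13)
river: ρ → (-13,36,47)
river: ρ → (47,58,-2)
river: ρ → (-2,58,47)
river: ρ → (47,36,-13)
river: ρ → (-13,42,38)
closes: descent 1, river 8
min |a| on river = 2

2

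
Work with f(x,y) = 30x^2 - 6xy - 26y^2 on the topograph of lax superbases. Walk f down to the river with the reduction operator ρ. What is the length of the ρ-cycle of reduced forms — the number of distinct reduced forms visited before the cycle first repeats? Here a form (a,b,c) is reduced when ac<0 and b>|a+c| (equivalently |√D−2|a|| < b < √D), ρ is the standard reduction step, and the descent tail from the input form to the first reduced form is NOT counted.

D = 3156, ⌊√D⌋ = 56
descent: ρ → (-26,6,30)  [lands on river]
river: ρ → (30,54,-2)
river: ρ → (-2,54,30)
river: ρ → (30,6,-26)
river: ρ → (-26,46,10)
river: ρ → (10,54,-6)
river: ρ → (-6,54,10)
river: ρ → (10,46,-26)
ρ-cycle length = 8 (tail of 1 descent step not counted)

8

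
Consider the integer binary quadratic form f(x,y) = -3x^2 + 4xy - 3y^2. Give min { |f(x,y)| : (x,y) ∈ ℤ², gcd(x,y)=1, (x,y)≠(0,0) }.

translate: b→2 (≡-4 mod 6), so (3,-4,3)→(3,2,2)
flip: (3,2,2)→(2,-2,3)
translate: b→2 (≡-2 mod 4), so (2,-2,3)→(2,2,3)
reduced (well bottom): (2,2,3) with a≤c, −a<b≤a
well minimum |f| = |-2| = 2 (negative-definite)

2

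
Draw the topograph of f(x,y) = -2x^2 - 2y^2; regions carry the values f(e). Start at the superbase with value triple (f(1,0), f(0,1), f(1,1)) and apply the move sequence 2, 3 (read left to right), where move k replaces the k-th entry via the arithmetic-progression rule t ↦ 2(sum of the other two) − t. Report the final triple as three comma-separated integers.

start (-2,-2,-4) = (f(1,0),f(0,1),f(1,1))
replace slot 2: 2·((-2)+(-4)) − (-2) = -10 → (-2,-10,-4)
replace slot 3: 2·((-2)+(-10)) − (-4) = -20 → (-2,-10,-20)

-2,-10,-20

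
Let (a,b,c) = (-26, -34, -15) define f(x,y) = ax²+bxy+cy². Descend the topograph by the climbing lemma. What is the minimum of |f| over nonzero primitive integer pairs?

translate: b→-18 (≡34 mod 52), so (26,34,15)→(26,-18,7)
flip: (26,-18,7)→(7,18,26)
translate: b→4 (≡18 mod 14), so (7,18,26)→(7,4,15)
reduced (well bottom): (7,4,15) with a≤c, −a<b≤a
well minimum |f| = |-7| = 7 (negative-definite)

7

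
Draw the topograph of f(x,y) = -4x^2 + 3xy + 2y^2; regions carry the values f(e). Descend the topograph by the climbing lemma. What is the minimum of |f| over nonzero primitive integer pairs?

river: ρ → (2,5,-2)
river: ρ → (-2,3,4)
river: ρ → (4,5,-1)
river: ρ → (-1,5,4)
river: ρ → (4,3,-2)
river: ρ → (-2,5,2)
river: ρ → (2,3,-4)
river: ρ → (-4,5,1)
river: ρ → (1,5,-4)
river: ρ → (-4,3,2)
closes: descent 0, river 10
min |a| on river = 1

1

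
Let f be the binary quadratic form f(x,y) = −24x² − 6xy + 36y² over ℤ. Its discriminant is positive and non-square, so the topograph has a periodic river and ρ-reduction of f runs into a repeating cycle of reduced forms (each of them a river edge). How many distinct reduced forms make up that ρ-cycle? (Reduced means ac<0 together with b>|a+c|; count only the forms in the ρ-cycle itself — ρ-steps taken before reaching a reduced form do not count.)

D = 3492, ⌊√D⌋ = 59
descent: ρ → (36,6,-24)
descent: ρ → (-24,42,18)  [lands on river]
river: ρ → (18,30,-36)
river: ρ → (-36,42,12)
river: ρ → (12,54,-12)
river: ρ → (-12,42,36)
river: ρ → (36,30,-18)
river: ρ → (-18,42,24)
river: ρ → (24,54,-6)
river: ρ → (-6,54,24)
river: ρ → (24,42,-18)
river: ρ → (-18,30,36)
river: ρ → (36,42,-12)
river: ρ → (-12,54,12)
river: ρ → (12,42,-36)
river: ρ → (-36,30,18)
river: ρ → (18,42,-24)
river: ρ → (-24,54,6)
river: ρ → (6,54,-24)
ρ-cycle length = 18 (tail of 2 descent steps not counted)

18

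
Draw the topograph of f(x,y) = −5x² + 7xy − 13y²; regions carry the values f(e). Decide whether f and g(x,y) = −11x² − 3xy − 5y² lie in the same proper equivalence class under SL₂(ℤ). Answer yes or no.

D₁ = -211, D₂ = -211
f is negative-definite; reduce −f:
−f: translate: b→3 (≡-7 mod 10), so (5,-7,13)→(5,3,11)
−f: reduced (well bottom): (5,3,11) with a≤c, −a<b≤a
flip sign back: reduced form of f is (-5,-3,-11)
g is negative-definite; reduce −g:
−g: flip: (11,3,5)→(5,-3,11)
−g: reduced (well bottom): (5,-3,11) with a≤c, −a<b≤a
flip sign back: reduced form of g is (-5,3,-11)
reduced forms (-5, -3, -11) vs (-5, 3, -11) ⇒ inequivalent

no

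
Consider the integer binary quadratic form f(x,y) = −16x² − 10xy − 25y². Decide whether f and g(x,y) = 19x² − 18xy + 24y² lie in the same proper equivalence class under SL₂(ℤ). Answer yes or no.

D₁ = -1500, D₂ = -1500
f is negative-definite; reduce −f:
−f: reduced (well bottom): (16,10,25) with a≤c, −a<b≤a
flip sign back: reduced form of f is (-16,-10,-25)
g: reduced (well bottom): (19,-18,24) with a≤c, −a<b≤a
reduced forms (-16, -10, -25) vs (19, -18, 24) ⇒ inequivalent

no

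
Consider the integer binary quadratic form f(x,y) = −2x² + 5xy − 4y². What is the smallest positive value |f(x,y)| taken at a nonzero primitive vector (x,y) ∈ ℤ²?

translate: b→-1 (≡-5 mod 4), so (2,-5,4)→(2,-1,1)
flip: (2,-1,1)→(1,1,2)
reduced (well bottom): (1,1,2) with a≤c, −a<b≤a
well minimum |f| = |-1| = 1 (negative-definite)

1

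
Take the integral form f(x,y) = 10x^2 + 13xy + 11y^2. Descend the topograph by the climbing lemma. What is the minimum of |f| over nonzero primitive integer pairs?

translate: b→-7 (≡13 mod 20), so (10,13,11)→(10,-7,8)
flip: (10,-7,8)→(8,7,10)
reduced (well bottom): (8,7,10) with a≤c, −a<b≤a
well minimum = a = 8

8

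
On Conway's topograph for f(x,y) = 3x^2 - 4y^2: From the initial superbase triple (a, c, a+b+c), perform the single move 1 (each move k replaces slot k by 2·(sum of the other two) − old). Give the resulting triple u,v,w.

start (3,-4,-1) = (f(1,0),f(0,1),f(1,1))
replace slot 1: 2·((-4)+(-1)) − 3 = -13 → (-13,-4,-1)

-13,-4,-1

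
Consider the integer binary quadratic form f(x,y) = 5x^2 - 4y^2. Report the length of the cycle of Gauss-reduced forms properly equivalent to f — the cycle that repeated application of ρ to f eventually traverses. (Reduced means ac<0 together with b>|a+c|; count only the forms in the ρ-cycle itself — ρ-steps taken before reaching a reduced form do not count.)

D = 80, ⌊√D⌋ = 8
descent: ρ → (-4,8,1)  [lands on river]
river: ρ → (1,8,-4)
ρ-cycle length = 2 (tail of 1 descent step not counted)

2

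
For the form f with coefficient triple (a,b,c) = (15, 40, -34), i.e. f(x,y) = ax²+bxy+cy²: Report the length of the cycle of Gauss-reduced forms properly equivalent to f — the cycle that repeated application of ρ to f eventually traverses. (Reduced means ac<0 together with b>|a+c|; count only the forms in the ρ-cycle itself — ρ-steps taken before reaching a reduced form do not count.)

D = 3640, ⌊√D⌋ = 60
river: ρ → (-34,28,21)
river: ρ → (21,56,-6)
river: ρ → (-6,52,39)
river: ρ → (39,26,-19)
river: ρ → (-19,50,15)
river: ρ → (15,40,-34)
ρ-cycle length = 6 (tail of 0 descent steps not counted)

6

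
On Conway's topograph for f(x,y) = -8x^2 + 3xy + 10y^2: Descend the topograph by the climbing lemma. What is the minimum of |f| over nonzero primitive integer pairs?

river: ρ → (10,17,-1)
river: ρ → (-1,17,10)
river: ρ → (10,3,-8)
river: ρ → (-8,13,5)
river: ρ → (5,17,-2)
river: ρ → (-2,15,13)
river: ρ → (13,11,-4)
river: ρ → (-4,13,10)
river: ρ → (10,7,-7)
river: ρ → (-7,7,10)
river: ρ → (10,13,-4)
river: ρ → (-4,11,13)
river: ρ → (13,15,-2)
river: ρ → (-2,17,5)
river: ρ → (5,13,-8)
river: ρ → (-8,3,10)
closes: descent 0, river 16
min |a| on river = 1

1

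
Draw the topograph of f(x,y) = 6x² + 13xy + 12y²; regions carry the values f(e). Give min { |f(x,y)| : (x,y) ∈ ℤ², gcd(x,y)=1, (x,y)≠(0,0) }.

translate: b→1 (≡13 mod 12), so (6,13,12)→(6,1,5)
flip: (6,1,5)→(5,-1,6)
reduced (well bottom): (5,-1,6) with a≤c, −a<b≤a
well minimum = a = 5

5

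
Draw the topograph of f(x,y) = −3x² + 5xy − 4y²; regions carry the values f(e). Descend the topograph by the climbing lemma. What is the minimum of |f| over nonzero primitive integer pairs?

translate: b→1 (≡-5 mod 6), so (3,-5,4)→(3,1,2)
flip: (3,1,2)→(2,-1,3)
reduced (well bottom): (2,-1,3) with a≤c, −a<b≤a
well minimum |f| = |-2| = 2 (negative-definite)

2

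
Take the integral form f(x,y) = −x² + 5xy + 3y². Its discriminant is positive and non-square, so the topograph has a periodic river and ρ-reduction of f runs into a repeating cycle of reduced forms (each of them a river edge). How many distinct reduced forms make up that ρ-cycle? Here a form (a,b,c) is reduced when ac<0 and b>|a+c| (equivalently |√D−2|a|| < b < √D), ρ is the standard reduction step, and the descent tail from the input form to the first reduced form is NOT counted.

D = 37, ⌊√D⌋ = 6
river: ρ → (3,1,-3)
river: ρ → (-3,5,1)
river: ρ → (1,5,-3)
river: ρ → (-3,1,3)
river: ρ → (3,5,-1)
river: ρ → (-1,5,3)
ρ-cycle length = 6 (tail of 0 descent steps not counted)

6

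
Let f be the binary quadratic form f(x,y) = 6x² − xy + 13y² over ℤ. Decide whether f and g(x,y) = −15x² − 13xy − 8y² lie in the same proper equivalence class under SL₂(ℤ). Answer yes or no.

D₁ = -311, D₂ = -311
f: reduced (well bottom): (6,-1,13) with a≤c, −a<b≤a
g is negative-definite; reduce −g:
−g: flip: (15,13,8)→(8,-13,15)
−g: translate: b→3 (≡-13 mod 16), so (8,-13,15)→(8,3,10)
−g: reduced (well bottom): (8,3,10) with a≤c, −a<b≤a
flip sign back: reduced form of g is (-8,-3,-10)
reduced forms (6, -1, 13) vs (-8, -3, -10) ⇒ inequivalent

no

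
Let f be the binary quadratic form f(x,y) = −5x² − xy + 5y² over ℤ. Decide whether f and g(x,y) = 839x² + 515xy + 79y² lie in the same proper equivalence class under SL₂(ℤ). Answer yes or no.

D₁ = 101, D₂ = 101
river cycle of f (length 6): (5, 1, -5), (-5, 9, 1), (1, 9, -5), (-5, 1, 5), (5, 9, -1), (-1, 9, 5)
river cycle of g (length 6): (5, 1, -5), (-5, 9, 1), (1, 9, -5), (-5, 1, 5), (5, 9, -1), (-1, 9, 5)
cycles coincide ⇒ equivalent

yes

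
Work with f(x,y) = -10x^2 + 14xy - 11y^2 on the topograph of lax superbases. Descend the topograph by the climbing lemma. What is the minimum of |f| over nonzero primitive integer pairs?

translate: b→6 (≡-14 mod 20), so (10,-14,11)→(10,6,7)
flip: (10,6,7)→(7,-6,10)
reduced (well bottom): (7,-6,10) with a≤c, −a<b≤a
well minimum |f| = |-7| = 7 (negative-definite)

7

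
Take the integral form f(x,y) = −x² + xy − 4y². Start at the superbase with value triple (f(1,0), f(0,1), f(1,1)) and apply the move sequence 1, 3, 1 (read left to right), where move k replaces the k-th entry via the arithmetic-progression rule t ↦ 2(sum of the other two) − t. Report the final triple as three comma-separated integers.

start (-1,-4,-4) = (f(1,0),f(0,1),f(1,1))
replace slot 1: 2·((-4)+(-4)) − (-1) = -15 → (-15,-4,-4)
replace slot 3: 2·((-15)+(-4)) − (-4) = -34 → (-15,-4,-34)
replace slot 1: 2·((-4)+(-34)) − (-15) = -61 → (-61,-4,-34)

-61,-4,-34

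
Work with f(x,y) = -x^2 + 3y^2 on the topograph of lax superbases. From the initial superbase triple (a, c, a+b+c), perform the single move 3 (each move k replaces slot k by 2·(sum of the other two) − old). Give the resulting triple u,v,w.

start (-1,3,2) = (f(1,0),f(0,1),f(1,1))
replace slot 3: 2·((-1)+3) − 2 = 2 → (-1,3,2)

-1,3,2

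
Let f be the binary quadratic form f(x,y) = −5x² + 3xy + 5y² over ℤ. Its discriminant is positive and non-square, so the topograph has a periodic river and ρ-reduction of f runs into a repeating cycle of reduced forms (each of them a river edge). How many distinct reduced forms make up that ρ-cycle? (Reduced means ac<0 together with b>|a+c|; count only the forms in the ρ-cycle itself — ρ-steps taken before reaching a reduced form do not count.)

D = 109, ⌊√D⌋ = 10
river: ρ → (5,7,-3)
river: ρ → (-3,5,7)
river: ρ → (7,9,-1)
river: ρ → (-1,9,7)
river: ρ → (7,5,-3)
river: ρ → (-3,7,5)
river: ρ → (5,3,-5)
river: ρ → (-5,7,3)
river: ρ → (3,5,-7)
river: ρ → (-7,9,1)
river: ρ → (1,9,-7)
river: ρ → (-7,5,3)
river: ρ → (3,7,-5)
river: ρ → (-5,3,5)
ρ-cycle length = 14 (tail of 0 descent steps not counted)

14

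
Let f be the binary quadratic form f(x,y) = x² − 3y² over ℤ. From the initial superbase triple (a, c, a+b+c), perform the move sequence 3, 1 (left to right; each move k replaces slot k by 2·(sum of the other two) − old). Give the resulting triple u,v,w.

start (1,-3,-2) = (f(1,0),f(0,1),f(1,1))
replace slot 3: 2·(1+(-3)) − (-2) = -2 → (1,-3,-2)
replace slot 1: 2·((-3)+(-2)) − 1 = -11 → (-11,-3,-2)

-11,-3,-2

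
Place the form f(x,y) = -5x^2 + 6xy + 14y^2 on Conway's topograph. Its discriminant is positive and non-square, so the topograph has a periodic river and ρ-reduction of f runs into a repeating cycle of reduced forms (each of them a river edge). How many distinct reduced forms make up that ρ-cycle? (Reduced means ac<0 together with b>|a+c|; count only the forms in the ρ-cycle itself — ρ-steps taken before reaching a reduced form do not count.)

D = 316, ⌊√D⌋ = 17
descent: ρ → (14,-6,-5)
descent: ρ → (-5,16,3)  [lands on river]
river: ρ → (3,14,-10)
river: ρ → (-10,6,7)
river: ρ → (7,8,-9)
river: ρ → (-9,10,6)
river: ρ → (6,14,-5)
ρ-cycle length = 6 (tail of 2 descent steps not counted)

6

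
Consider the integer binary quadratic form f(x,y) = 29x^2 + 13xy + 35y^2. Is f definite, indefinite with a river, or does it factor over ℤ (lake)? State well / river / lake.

D = b²−4ac = 13² − 4·29·35 = -3891
D < 0 ⇒ definite ⇒ every region one sign ⇒ single well

well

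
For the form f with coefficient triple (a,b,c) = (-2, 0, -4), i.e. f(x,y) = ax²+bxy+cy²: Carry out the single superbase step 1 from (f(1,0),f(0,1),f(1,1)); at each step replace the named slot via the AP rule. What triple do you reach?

start (-2,-4,-6) = (f(1,0),f(0,1),f(1,1))
replace slot 1: 2·((-4)+(-6)) − (-2) = -18 → (-18,-4,-6)

-18,-4,-6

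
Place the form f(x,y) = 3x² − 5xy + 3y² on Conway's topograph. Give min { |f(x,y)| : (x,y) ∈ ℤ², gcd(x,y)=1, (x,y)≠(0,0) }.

translate: b→1 (≡-5 mod 6), so (3,-5,3)→(3,1,1)
flip: (3,1,1)→(1,-1,3)
translate: b→1 (≡-1 mod 2), so (1,-1,3)→(1,1,3)
reduced (well bottom): (1,1,3) with a≤c, −a<b≤a
well minimum = a = 1

1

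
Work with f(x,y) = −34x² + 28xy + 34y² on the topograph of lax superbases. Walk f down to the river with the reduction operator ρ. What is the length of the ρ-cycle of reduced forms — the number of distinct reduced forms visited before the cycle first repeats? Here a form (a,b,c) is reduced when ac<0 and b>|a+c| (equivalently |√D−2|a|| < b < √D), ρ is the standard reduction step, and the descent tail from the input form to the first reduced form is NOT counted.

D = 5408, ⌊√D⌋ = 73
river: ρ → (34,40,-28)
river: ρ → (-28,72,2)
river: ρ → (2,72,-28)
river: ρ → (-28,40,34)
river: ρ → (34,28,-34)
river: ρ → (-34,40,28)
river: ρ → (28,72,-2)
river: ρ → (-2,72,28)
river: ρ → (28,40,-34)
river: ρ → (-34,28,34)
ρ-cycle length = 10 (tail of 0 descent steps not counted)

10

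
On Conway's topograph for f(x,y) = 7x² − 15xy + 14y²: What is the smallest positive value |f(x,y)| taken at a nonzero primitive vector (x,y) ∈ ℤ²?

translate: b→-1 (≡-15 mod 14), so (7,-15,14)→(7,-1,6)
flip: (7,-1,6)→(6,1,7)
reduced (well bottom): (6,1,7) with a≤c, −a<b≤a
well minimum = a = 6

6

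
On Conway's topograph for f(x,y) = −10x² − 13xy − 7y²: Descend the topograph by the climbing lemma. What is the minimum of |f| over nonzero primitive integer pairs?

translate: b→-7 (≡13 mod 20), so (10,13,7)→(10,-7,4)
flip: (10,-7,4)→(4,7,10)
translate: b→-1 (≡7 mod 8), so (4,7,10)→(4,-1,7)
reduced (well bottom): (4,-1,7) with a≤c, −a<b≤a
well minimum |f| = |-4| = 4 (negative-definite)

4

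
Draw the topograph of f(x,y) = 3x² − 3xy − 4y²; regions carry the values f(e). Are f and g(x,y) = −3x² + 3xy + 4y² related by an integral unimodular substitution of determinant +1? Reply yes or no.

D₁ = 57, D₂ = 57
river cycle of f (length 6): (-4, 3, 3), (3, 3, -4), (-4, 5, 2), (2, 7, -1), (-1, 7, 2), (2, 5, -4)
river cycle of g (length 6): (4, 5, -2), (-2, 7, 1), (1, 7, -2), (-2, 5, 4), (4, 3, -3), (-3, 3, 4)
cycles differ ⇒ inequivalent

no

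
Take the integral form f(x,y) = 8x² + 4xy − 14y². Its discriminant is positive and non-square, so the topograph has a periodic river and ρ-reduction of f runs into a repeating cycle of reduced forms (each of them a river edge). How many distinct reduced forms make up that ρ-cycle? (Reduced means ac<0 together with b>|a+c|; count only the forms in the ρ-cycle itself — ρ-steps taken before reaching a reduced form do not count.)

D = 464, ⌊√D⌋ = 21
descent: ρ → (-14,-4,8)
descent: ρ → (8,20,-2)  [lands on river]
river: ρ → (-2,20,8)
river: ρ → (8,12,-10)
river: ρ → (-10,8,10)
river: ρ → (10,12,-8)
river: ρ → (-8,20,2)
river: ρ → (2,20,-8)
river: ρ → (-8,12,10)
river: ρ → (10,8,-10)
river: ρ → (-10,12,8)
ρ-cycle length = 10 (tail of 2 descent steps not counted)

10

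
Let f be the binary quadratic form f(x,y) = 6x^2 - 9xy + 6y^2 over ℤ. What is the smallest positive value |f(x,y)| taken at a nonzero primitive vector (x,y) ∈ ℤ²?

translate: b→3 (≡-9 mod 12), so (6,-9,6)→(6,3,3)
flip: (6,3,3)→(3,-3,6)
translate: b→3 (≡-3 mod 6), so (3,-3,6)→(3,3,6)
reduced (well bottom): (3,3,6) with a≤c, −a<b≤a
well minimum = a = 3

3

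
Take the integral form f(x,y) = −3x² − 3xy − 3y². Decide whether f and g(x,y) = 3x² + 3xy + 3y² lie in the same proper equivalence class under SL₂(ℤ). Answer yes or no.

D₁ = -27, D₂ = -27
f is negative-definite; reduce −f:
−f: reduced (well bottom): (3,3,3) with a≤c, −a<b≤a
flip sign back: reduced form of f is (-3,-3,-3)
g: reduced (well bottom): (3,3,3) with a≤c, −a<b≤a
reduced forms (-3, -3, -3) vs (3, 3, 3) ⇒ inequivalent

no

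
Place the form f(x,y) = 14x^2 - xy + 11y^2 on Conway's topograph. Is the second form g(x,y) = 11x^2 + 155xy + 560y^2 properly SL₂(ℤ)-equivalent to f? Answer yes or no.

D₁ = -615, D₂ = -615
f: flip: (14,-1,11)→(11,1,14)
f: reduced (well bottom): (11,1,14) with a≤c, −a<b≤a
g: translate: b→1 (≡155 mod 22), so (11,155,560)→(11,1,14)
g: reduced (well bottom): (11,1,14) with a≤c, −a<b≤a
reduced forms (11, 1, 14) vs (11, 1, 14) ⇒ equivalent

yes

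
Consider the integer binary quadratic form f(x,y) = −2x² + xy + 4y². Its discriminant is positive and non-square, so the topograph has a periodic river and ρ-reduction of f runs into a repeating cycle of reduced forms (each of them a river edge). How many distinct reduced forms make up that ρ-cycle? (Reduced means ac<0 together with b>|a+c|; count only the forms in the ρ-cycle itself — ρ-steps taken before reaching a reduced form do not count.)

D = 33, ⌊√D⌋ = 5
descent: ρ → (4,-1,-2)
descent: ρ → (-2,5,1)  [lands on river]
river: ρ → (1,5,-2)
river: ρ → (-2,3,3)
river: ρ → (3,3,-2)
ρ-cycle length = 4 (tail of 2 descent steps not counted)

4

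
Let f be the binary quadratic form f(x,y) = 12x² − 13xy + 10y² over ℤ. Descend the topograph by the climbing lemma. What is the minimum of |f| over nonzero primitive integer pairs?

translate: b→11 (≡-13 mod 24), so (12,-13,10)→(12,11,9)
flip: (12,11,9)→(9,-11,12)
translate: b→7 (≡-11 mod 18), so (9,-11,12)→(9,7,10)
reduced (well bottom): (9,7,10) with a≤c, −a<b≤a
well minimum = a = 9

9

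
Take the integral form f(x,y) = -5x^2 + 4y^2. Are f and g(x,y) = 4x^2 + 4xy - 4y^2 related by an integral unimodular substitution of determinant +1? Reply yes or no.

D₁ = 80, D₂ = 80
river cycle of f (length 2): (4, 8, -1), (-1, 8, 4)
river cycle of g (length 2): (-4, 4, 4), (4, 4, -4)
cycles differ ⇒ inequivalent

no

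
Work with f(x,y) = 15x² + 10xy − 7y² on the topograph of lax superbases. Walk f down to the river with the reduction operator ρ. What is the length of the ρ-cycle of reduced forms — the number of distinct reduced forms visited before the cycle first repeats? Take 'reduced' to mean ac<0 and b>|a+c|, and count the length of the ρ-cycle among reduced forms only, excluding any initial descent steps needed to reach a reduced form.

D = 520, ⌊√D⌋ = 22
river: ρ → (-7,18,7)
river: ρ → (7,10,-15)
river: ρ → (-15,20,2)
river: ρ → (2,20,-15)
river: ρ → (-15,10,7)
river: ρ → (7,18,-7)
river: ρ → (-7,10,15)
river: ρ → (15,20,-2)
river: ρ → (-2,20,15)
river: ρ → (15,10,-7)
ρ-cycle length = 10 (tail of 0 descent steps not counted)

10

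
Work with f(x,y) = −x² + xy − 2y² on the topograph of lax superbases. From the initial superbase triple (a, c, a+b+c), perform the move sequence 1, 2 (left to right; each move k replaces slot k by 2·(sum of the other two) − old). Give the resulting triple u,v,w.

start (-1,-2,-2) = (f(1,0),f(0,1),f(1,1))
replace slot 1: 2·((-2)+(-2)) − (-1) = -7 → (-7,-2,-2)
replace slot 2: 2·((-7)+(-2)) − (-2) = -16 → (-7,-16,-2)

-7,-16,-2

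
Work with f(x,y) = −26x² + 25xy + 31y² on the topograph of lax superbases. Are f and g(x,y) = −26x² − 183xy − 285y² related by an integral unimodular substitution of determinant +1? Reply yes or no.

D₁ = 3849, D₂ = 3849
river cycle of f (length 60): (31, 37, -20), (-20, 43, 25), (25, 57, -6), (-6, 51, 52), (52, 53, -5), (-5, 57, 30), (30, 3, -32), (-32, 61, 1), (1, 61, -32), (-32, 3, 30), … (50 more)
river cycle of g (length 60): (-26, 25, 31), (31, 37, -20), (-20, 43, 25), (25, 57, -6), (-6, 51, 52), (52, 53, -5), (-5, 57, 30), (30, 3, -32), (-32, 61, 1), (1, 61, -32), … (50 more)
cycles coincide ⇒ equivalent

yes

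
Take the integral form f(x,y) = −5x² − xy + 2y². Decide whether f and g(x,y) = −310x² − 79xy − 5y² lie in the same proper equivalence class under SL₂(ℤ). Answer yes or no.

D₁ = 41, D₂ = 41
river cycle of f (length 10): (2, 5, -2), (-2, 3, 4), (4, 5, -1), (-1, 5, 4), (4, 3, -2), (-2, 5, 2), (2, 3, -4), (-4, 5, 1), (1, 5, -4), (-4, 3, 2)
river cycle of g (length 10): (2, 5, -2), (-2, 3, 4), (4, 5, -1), (-1, 5, 4), (4, 3, -2), (-2, 5, 2), (2, 3, -4), (-4, 5, 1), (1, 5, -4), (-4, 3, 2)
cycles coincide ⇒ equivalent

yes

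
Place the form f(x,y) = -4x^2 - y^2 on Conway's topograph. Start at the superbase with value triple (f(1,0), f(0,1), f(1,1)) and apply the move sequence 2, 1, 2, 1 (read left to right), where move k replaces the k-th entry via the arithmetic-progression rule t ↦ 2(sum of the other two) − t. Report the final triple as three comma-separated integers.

start (-4,-1,-5) = (f(1,0),f(0,1),f(1,1))
replace slot 2: 2·((-4)+(-5)) − (-1) = -17 → (-4,-17,-5)
replace slot 1: 2·((-17)+(-5)) − (-4) = -40 → (-40,-17,-5)
replace slot 2: 2·((-40)+(-5)) − (-17) = -73 → (-40,-73,-5)
replace slot 1: 2·((-73)+(-5)) − (-40) = -116 → (-116,-73,-5)

-116,-73,-5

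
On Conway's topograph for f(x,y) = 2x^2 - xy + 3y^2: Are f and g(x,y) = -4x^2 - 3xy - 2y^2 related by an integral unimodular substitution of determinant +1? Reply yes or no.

D₁ = -23, D₂ = -23
f: reduced (well bottom): (2,-1,3) with a≤c, −a<b≤a
g is negative-definite; reduce −g:
−g: flip: (4,3,2)→(2,-3,4)
−g: translate: b→1 (≡-3 mod 4), so (2,-3,4)→(2,1,3)
−g: reduced (well bottom): (2,1,3) with a≤c, −a<b≤a
flip sign back: reduced form of g is (-2,-1,-3)
reduced forms (2, -1, 3) vs (-2, -1, -3) ⇒ inequivalent

no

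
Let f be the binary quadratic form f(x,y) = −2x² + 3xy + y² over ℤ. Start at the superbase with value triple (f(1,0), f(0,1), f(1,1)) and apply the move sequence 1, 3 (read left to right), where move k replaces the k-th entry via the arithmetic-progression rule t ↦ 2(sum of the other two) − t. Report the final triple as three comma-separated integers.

start (-2,1,2) = (f(1,0),f(0,1),f(1,1))
replace slot 1: 2·(1+2) − (-2) = 8 → (8,1,2)
replace slot 3: 2·(8+1) − 2 = 16 → (8,1,16)

8,1,16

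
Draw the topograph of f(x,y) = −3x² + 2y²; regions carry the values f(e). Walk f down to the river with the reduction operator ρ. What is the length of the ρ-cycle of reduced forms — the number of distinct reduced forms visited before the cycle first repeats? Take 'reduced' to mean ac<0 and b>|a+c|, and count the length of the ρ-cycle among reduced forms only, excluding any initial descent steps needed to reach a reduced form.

D = 24, ⌊√D⌋ = 4
descent: ρ → (2,4,-1)  [lands on river]
river: ρ → (-1,4,2)
ρ-cycle length = 2 (tail of 1 descent step not counted)

2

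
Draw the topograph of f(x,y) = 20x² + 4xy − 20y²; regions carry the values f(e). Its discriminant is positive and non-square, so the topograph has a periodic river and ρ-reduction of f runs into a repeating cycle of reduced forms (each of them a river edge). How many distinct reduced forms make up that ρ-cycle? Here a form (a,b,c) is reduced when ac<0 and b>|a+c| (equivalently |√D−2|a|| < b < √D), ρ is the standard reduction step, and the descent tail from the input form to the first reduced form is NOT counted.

D = 1616, ⌊√D⌋ = 40
river: ρ → (-20,36,4)
river: ρ → (4,36,-20)
river: ρ → (-20,4,20)
river: ρ → (20,36,-4)
river: ρ → (-4,36,20)
river: ρ → (20,4,-20)
ρ-cycle length = 6 (tail of 0 descent steps not counted)

6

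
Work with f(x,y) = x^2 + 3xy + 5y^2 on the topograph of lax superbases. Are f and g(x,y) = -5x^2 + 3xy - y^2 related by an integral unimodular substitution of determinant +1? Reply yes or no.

D₁ = -11, D₂ = -11
f: translate: b→1 (≡3 mod 2), so (1,3,5)→(1,1,3)
f: reduced (well bottom): (1,1,3) with a≤c, −a<b≤a
g is negative-definite; reduce −g:
−g: flip: (5,-3,1)→(1,3,5)
−g: translate: b→1 (≡3 mod 2), so (1,3,5)→(1,1,3)
−g: reduced (well bottom): (1,1,3) with a≤c, −a<b≤a
flip sign back: reduced form of g is (-1,-1,-3)
reduced forms (1, 1, 3) vs (-1, -1, -3) ⇒ inequivalent

no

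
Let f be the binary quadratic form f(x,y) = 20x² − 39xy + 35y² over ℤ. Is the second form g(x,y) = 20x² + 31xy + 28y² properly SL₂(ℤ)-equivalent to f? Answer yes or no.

D₁ = -1279, D₂ = -1279
f: translate: b→1 (≡-39 mod 40), so (20,-39,35)→(20,1,16)
f: flip: (20,1,16)→(16,-1,20)
f: reduced (well bottom): (16,-1,20) with a≤c, −a<b≤a
g: translate: b→-9 (≡31 mod 40), so (20,31,28)→(20,-9,17)
g: flip: (20,-9,17)→(17,9,20)
g: reduced (well bottom): (17,9,20) with a≤c, −a<b≤a
reduced forms (16, -1, 20) vs (17, 9, 20) ⇒ inequivalent

no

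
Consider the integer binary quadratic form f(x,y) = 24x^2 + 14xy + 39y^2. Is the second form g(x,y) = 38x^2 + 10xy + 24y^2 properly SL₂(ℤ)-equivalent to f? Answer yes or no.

D₁ = -3548, D₂ = -3548
f: reduced (well bottom): (24,14,39) with a≤c, −a<b≤a
g: flip: (38,10,24)→(24,-10,38)
g: reduced (well bottom): (24,-10,38) with a≤c, −a<b≤a
reduced forms (24, 14, 39) vs (24, -10, 38) ⇒ inequivalent

no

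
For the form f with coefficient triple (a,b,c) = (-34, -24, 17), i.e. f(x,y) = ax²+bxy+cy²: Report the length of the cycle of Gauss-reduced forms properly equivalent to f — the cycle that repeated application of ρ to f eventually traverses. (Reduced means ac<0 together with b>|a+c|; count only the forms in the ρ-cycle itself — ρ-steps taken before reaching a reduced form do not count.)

D = 2888, ⌊√D⌋ = 53
descent: ρ → (17,24,-34)  [lands on river]
river: ρ → (-34,44,7)
river: ρ → (7,40,-46)
river: ρ → (-46,52,1)
river: ρ → (1,52,-46)
river: ρ → (-46,40,7)
river: ρ → (7,44,-34)
river: ρ → (-34,24,17)
river: ρ → (17,44,-14)
river: ρ → (-14,40,23)
river: ρ → (23,52,-2)
river: ρ → (-2,52,23)
river: ρ → (23,40,-14)
river: ρ → (-14,44,17)
ρ-cycle length = 14 (tail of 1 descent step not counted)

14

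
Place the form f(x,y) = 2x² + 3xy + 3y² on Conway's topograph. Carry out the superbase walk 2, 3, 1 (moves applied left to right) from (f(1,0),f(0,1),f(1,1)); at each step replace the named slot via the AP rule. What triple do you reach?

start (2,3,8) = (f(1,0),f(0,1),f(1,1))
replace slot 2: 2·(2+8) − 3 = 17 → (2,17,8)
replace slot 3: 2·(2+17) − 8 = 30 → (2,17,30)
replace slot 1: 2·(17+30) − 2 = 92 → (92,17,30)

92,17,30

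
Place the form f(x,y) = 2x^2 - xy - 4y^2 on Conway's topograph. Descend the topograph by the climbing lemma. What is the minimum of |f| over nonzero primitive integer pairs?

descent: ρ → (-4,1,2)
descent: ρ → (2,3,-3)  [lands on river]
river: ρ → (-3,3,2)
river: ρ → (2,5,-1)
river: ρ → (-1,5,2)
closes: descent 2, river 4
min |a| on river = 1

1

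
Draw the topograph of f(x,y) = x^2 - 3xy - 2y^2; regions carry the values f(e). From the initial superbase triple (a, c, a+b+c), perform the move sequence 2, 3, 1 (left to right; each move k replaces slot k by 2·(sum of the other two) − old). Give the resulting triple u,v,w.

start (1,-2,-4) = (f(1,0),f(0,1),f(1,1))
replace slot 2: 2·(1+(-4)) − (-2) = -4 → (1,-4,-4)
replace slot 3: 2·(1+(-4)) − (-4) = -2 → (1,-4,-2)
replace slot 1: 2·((-4)+(-2)) − 1 = -13 → (-13,-4,-2)

-13,-4,-2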